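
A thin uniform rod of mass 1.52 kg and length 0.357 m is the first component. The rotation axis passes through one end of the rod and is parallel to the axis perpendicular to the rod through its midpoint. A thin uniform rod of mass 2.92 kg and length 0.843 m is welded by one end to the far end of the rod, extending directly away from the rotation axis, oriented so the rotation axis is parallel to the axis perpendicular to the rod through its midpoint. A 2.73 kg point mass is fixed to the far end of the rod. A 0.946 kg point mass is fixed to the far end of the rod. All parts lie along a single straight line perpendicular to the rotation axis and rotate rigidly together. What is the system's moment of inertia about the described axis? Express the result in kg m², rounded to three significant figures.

7.30

Thin rod: I_cm = (1/12)ML² = (1/12)(1.52)(0.357)² = 0.016144 kg m²; centre at d = 0.1785 m, so I = I_cm + Md² gives I = 0.016144 + (1.52)(0.1785)² = 0.064574 kg m².
Thin rod: I_cm = (1/12)ML² = (1/12)(2.92)(0.843)² = 0.17292 kg m²; centre at d = 0.1785 + 0.1785 + 0.4215 = 0.7785 m, so I = I_cm + Md² gives I = 0.17292 + (2.92)(0.7785)² = 1.9426 kg m².
Point mass: I_cm = 0; centre at d = 0.1785 + 0.1785 + 0.4215 + 0.4215 = 1.2 m, so I = I_cm + Md² gives I = 0 + (2.73)(1.2)² = 3.9312 kg m².
Point mass: I_cm = 0; centre at d = 0.1785 + 0.1785 + 0.4215 + 0.4215 = 1.2 m, so I = I_cm + Md² gives I = 0 + (0.946)(1.2)² = 1.3622 kg m².
Total I = 0.064574 + 1.9426 + 3.9312 + 1.3622 = 7.3006 kg m².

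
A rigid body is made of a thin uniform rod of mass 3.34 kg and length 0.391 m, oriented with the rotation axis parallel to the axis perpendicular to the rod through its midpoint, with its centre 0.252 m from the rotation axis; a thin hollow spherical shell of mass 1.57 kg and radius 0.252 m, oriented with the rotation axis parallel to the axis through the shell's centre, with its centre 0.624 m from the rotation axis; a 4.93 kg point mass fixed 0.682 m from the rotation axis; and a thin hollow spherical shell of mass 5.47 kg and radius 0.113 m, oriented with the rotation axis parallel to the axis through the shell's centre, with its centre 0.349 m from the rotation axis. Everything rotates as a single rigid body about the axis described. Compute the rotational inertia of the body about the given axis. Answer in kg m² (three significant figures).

Thin rod: I_cm = (1/12)ML² = (1/12)(3.34)(0.391)² = 0.042552 kg m²; centre at d = 0.252 m, so I = I_cm + Md² gives I = 0.042552 + (3.34)(0.252)² = 0.25466 kg m².
Spherical shell: I_cm = (2/3)MR² = (2/3)(1.57)(0.252)² = 0.066468 kg m²; centre at d = 0.624 m, so I = I_cm + Md² gives I = 0.066468 + (1.57)(0.624)² = 0.67779 kg m².
Point mass: I_cm = 0; centre at d = 0.682 m, so I = I_cm + Md² gives I = 0 + (4.93)(0.682)² = 2.2931 kg m².
Spherical shell: I_cm = (2/3)MR² = (2/3)(5.47)(0.113)² = 0.046564 kg m²; centre at d = 0.349 m, so I = I_cm + Md² gives I = 0.046564 + (5.47)(0.349)² = 0.71282 kg m².
Total I = 0.25466 + 0.67779 + 2.2931 + 0.71282 = 3.9383 kg m².

3.94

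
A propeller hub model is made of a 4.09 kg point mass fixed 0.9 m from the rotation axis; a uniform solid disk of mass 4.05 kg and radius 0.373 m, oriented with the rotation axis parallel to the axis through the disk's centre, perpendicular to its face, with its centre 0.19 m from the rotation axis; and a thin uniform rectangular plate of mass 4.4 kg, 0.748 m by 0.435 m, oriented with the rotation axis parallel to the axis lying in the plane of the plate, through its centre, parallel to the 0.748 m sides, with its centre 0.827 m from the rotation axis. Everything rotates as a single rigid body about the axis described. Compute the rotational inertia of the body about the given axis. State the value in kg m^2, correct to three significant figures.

6.82

Point mass: I_cm = 0; centre at d = 0.9 m, so I = I_cm + Md² gives I = 0 + (4.09)(0.9)² = 3.3129 kg m^2.
Solid disk: I_cm = (1/2)MR² = (1/2)(4.05)(0.373)² = 0.28174 kg m^2; centre at d = 0.19 m, so I = I_cm + Md² gives I = 0.28174 + (4.05)(0.19)² = 0.42794 kg m^2.
Rectangular plate: I_cm = (1/12)Mb² = (1/12)(4.4)(0.435)² = 0.069383 kg m^2; centre at d = 0.827 m, so I = I_cm + Md² gives I = 0.069383 + (4.4)(0.827)² = 3.0787 kg m^2.
Total I = 3.3129 + 0.42794 + 3.0787 = 6.8195 kg m^2.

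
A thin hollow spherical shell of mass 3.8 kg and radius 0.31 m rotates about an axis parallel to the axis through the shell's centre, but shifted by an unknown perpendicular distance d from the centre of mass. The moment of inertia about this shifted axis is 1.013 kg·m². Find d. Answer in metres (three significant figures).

0.450

About the centre-of-mass axis, I_cm = (2/3)MR² = (2/3)(3.8)(0.31)² = 0.24345 kg·m².
Parallel axis theorem: I = I_cm + Md², so Md² = 1.013 − 0.24345 = 0.76955 kg·m².
d = √(0.76955 / 3.8) = 0.45001 m.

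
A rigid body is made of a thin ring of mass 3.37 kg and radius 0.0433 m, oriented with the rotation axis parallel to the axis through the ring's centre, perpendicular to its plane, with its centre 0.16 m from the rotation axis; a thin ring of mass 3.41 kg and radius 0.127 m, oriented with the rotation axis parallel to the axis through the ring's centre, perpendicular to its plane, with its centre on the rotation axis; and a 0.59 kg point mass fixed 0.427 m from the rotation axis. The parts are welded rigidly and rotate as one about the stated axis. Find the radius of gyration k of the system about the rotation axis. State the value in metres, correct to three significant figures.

Thin ring: I_cm = MR² = (3.37)(0.0433)² = 0.0063184 kg m^2; centre at d = 0.16 m, so the parallel axis theorem gives I = 0.0063184 + (3.37)(0.16)² = 0.09259 kg m^2.
Thin ring: I_cm = MR² = (3.41)(0.127)² = 0.055 kg m^2; axis through the centre, so I = 0.055 kg m^2.
Point mass: I_cm = 0; centre at d = 0.427 m, so the parallel axis theorem gives I = 0 + (0.59)(0.427)² = 0.10757 kg m^2.
Total I = 0.25516 kg m^2; total mass M = 7.37 kg.
k = √(I/M) = √(0.25516/7.37) = 0.18607 m.

0.186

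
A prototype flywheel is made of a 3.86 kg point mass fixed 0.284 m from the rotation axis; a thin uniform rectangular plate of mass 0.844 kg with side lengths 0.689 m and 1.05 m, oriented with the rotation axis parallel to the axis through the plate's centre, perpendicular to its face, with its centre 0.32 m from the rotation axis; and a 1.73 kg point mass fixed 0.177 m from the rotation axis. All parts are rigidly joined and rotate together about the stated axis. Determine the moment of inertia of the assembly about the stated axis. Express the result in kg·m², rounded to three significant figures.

0.563

Point mass: I_cm = 0; centre at d = 0.284 m, so the parallel axis theorem gives I = 0 + (3.86)(0.284)² = 0.31133 kg·m².
Rectangular plate: I_cm = (1/12)M(a²+b²) = (1/12)(0.844)[(0.689)² + (1.05)²] = 0.11093 kg·m²; centre at d = 0.32 m, so the parallel axis theorem gives I = 0.11093 + (0.844)(0.32)² = 0.19736 kg·m².
Point mass: I_cm = 0; centre at d = 0.177 m, so the parallel axis theorem gives I = 0 + (1.73)(0.177)² = 0.054199 kg·m².
Total I = 0.31133 + 0.19736 + 0.054199 = 0.56289 kg·m².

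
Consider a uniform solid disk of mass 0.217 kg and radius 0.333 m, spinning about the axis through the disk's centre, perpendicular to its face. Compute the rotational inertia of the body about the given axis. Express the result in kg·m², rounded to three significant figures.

I_cm = (1/2)MR² = (1/2)(0.217)(0.333)² = 0.012031 kg·m²; axis through the centre, so I = 0.012031 kg·m².

0.0120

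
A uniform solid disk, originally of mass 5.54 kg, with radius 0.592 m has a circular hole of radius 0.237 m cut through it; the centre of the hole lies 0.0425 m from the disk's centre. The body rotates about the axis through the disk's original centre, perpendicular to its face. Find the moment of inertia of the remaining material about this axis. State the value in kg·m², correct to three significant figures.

0.944

Unpierced body about its centre: I₀ = (1/2)MR² = (1/2)(5.54)(0.592)² = 0.97079 kg·m².
The removed disk has mass m = M·(r/R)² = (5.54)(0.237/0.592)² = 0.8879 kg (same uniform areal density).
Its moment of inertia about the rotation axis (parallel-axis theorem): I_hole = (1/2)mr² + md² = (1/2)(0.8879)(0.237)² + (0.8879)(0.0425)² = 0.02654 kg·m².
Treating the hole as negative mass, I = I₀ − I_hole = 0.97079 − 0.02654 = 0.94425 kg·m².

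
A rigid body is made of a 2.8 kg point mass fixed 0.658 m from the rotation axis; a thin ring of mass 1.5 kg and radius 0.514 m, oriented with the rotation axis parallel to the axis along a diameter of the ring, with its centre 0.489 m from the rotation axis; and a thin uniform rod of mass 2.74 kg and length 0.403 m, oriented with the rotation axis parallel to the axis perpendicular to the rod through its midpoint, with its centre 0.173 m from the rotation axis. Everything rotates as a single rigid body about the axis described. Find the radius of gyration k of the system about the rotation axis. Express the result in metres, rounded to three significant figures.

0.518

Point mass: I_cm = 0; centre at d = 0.658 m, so the parallel axis theorem gives I = 0 + (2.8)(0.658)² = 1.2123 kg·m².
Thin ring: I_cm = (1/2)MR² = (1/2)(1.5)(0.514)² = 0.19815 kg·m²; centre at d = 0.489 m, so the parallel axis theorem gives I = 0.19815 + (1.5)(0.489)² = 0.55683 kg·m².
Thin rod: I_cm = (1/12)ML² = (1/12)(2.74)(0.403)² = 0.037083 kg·m²; centre at d = 0.173 m, so the parallel axis theorem gives I = 0.037083 + (2.74)(0.173)² = 0.11909 kg·m².
Total I = 1.8882 kg·m²; total mass M = 7.04 kg.
k = √(I/M) = √(1.8882/7.04) = 0.51789 m.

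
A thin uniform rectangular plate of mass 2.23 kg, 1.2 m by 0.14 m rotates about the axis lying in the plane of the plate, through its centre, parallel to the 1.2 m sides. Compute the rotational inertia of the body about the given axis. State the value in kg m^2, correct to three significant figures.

I_cm = (1/12)Mb² = (1/12)(2.23)(0.14)² = 0.0036423 kg m^2; axis through the centre, so I = 0.0036423 kg m^2.

0.00364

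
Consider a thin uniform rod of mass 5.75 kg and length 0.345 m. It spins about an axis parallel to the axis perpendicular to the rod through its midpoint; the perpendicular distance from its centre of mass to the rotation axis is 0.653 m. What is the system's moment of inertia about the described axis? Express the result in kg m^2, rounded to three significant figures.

2.51

I_cm = (1/12)ML² = (1/12)(5.75)(0.345)² = 0.057033 kg m^2; centre at d = 0.653 m, so the parallel axis theorem gives I = 0.057033 + (5.75)(0.653)² = 2.5089 kg m^2.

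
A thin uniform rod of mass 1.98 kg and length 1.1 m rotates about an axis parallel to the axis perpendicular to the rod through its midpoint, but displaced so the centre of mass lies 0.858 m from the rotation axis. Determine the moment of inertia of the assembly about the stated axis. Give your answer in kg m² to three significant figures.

1.66

I_cm = (1/12)ML² = (1/12)(1.98)(1.1)² = 0.19965 kg m²; centre at d = 0.858 m, so the parallel axis theorem gives I = 0.19965 + (1.98)(0.858)² = 1.6573 kg m².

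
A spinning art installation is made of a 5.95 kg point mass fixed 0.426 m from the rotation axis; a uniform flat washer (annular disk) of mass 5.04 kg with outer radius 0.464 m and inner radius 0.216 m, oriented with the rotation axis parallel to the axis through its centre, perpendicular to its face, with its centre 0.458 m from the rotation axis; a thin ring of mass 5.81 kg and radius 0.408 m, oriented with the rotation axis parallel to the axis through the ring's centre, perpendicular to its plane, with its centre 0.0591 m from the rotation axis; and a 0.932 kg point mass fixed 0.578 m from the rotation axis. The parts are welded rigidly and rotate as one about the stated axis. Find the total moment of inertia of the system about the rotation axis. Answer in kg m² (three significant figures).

Point mass: I_cm = 0; centre at d = 0.426 m, so I = I_cm + Md² gives I = 0 + (5.95)(0.426)² = 1.0798 kg m².
Annular disk: I_cm = (1/2)M(R²+r²) = (1/2)(5.04)[(0.464)² + (0.216)²] = 0.66012 kg m²; centre at d = 0.458 m, so I = I_cm + Md² gives I = 0.66012 + (5.04)(0.458)² = 1.7173 kg m².
Thin ring: I_cm = MR² = (5.81)(0.408)² = 0.96716 kg m²; centre at d = 0.0591 m, so I = I_cm + Md² gives I = 0.96716 + (5.81)(0.0591)² = 0.98745 kg m².
Point mass: I_cm = 0; centre at d = 0.578 m, so I = I_cm + Md² gives I = 0 + (0.932)(0.578)² = 0.31137 kg m².
Total I = 1.0798 + 1.7173 + 0.98745 + 0.31137 = 4.0959 kg m².

4.10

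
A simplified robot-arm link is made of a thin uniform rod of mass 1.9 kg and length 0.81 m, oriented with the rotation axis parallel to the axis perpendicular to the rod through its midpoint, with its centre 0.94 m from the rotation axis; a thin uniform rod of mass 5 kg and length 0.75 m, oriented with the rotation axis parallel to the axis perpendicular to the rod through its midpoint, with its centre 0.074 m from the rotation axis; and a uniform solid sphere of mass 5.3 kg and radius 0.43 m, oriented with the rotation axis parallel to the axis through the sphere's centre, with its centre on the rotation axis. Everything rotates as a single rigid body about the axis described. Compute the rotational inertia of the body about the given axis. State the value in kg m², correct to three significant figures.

Thin rod: I_cm = (1/12)ML² = (1/12)(1.9)(0.81)² = 0.10388 kg m²; centre at d = 0.94 m, so the parallel axis theorem gives I = 0.10388 + (1.9)(0.94)² = 1.7827 kg m².
Thin rod: I_cm = (1/12)ML² = (1/12)(5)(0.75)² = 0.23437 kg m²; centre at d = 0.074 m, so the parallel axis theorem gives I = 0.23437 + (5)(0.074)² = 0.26175 kg m².
Solid sphere: I_cm = (2/5)MR² = (2/5)(5.3)(0.43)² = 0.39199 kg m²; axis through the centre, so I = 0.39199 kg m².
Total I = 1.7827 + 0.26175 + 0.39199 = 2.4365 kg m².

2.44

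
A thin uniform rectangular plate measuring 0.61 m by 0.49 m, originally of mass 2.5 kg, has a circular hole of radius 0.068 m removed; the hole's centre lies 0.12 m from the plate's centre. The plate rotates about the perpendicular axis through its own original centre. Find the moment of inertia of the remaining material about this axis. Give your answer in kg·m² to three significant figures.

0.126

Unpierced body about its centre: I₀ = (1/12)M(a²+b²) = (1/12)(2.5)[(0.61)² + (0.49)²] = 0.12754 kg·m².
The removed disk has mass m = M·πr²/(ab) = (2.5)·π(0.068)²/(0.61·0.49) = 0.1215 kg (same uniform areal density).
Its moment of inertia about the rotation axis (parallel-axis theorem): I_hole = (1/2)mr² + md² = (1/2)(0.1215)(0.068)² + (0.1215)(0.12)² = 0.0020305 kg·m².
Treating the hole as negative mass, I = I₀ − I_hole = 0.12754 − 0.0020305 = 0.12551 kg·m².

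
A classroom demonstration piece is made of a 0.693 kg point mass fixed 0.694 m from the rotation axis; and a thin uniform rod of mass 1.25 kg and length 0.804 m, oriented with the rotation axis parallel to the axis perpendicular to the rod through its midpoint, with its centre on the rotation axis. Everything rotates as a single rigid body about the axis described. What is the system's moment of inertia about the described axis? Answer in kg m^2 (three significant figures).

Point mass: I_cm = 0; centre at d = 0.694 m, so the parallel axis theorem gives I = 0 + (0.693)(0.694)² = 0.33377 kg m^2.
Thin rod: I_cm = (1/12)ML² = (1/12)(1.25)(0.804)² = 0.067335 kg m^2; axis through the centre, so I = 0.067335 kg m^2.
Total I = 0.33377 + 0.067335 = 0.40111 kg m^2.

0.401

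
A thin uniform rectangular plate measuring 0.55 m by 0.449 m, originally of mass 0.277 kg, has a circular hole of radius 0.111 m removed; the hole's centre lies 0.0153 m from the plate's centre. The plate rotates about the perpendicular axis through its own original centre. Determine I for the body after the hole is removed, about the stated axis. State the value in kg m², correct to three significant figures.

Unpierced body about its centre: I₀ = (1/12)M(a²+b²) = (1/12)(0.277)[(0.55)² + (0.449)²] = 0.011636 kg m².
The removed disk has mass m = M·πr²/(ab) = (0.277)·π(0.111)²/(0.55·0.449) = 0.043418 kg (same uniform areal density).
Its moment of inertia about the rotation axis (parallel-axis theorem): I_hole = (1/2)mr² + md² = (1/2)(0.043418)(0.111)² + (0.043418)(0.0153)² = 0.00027764 kg m².
Treating the hole as negative mass, I = I₀ − I_hole = 0.011636 − 0.00027764 = 0.011359 kg m².

0.0114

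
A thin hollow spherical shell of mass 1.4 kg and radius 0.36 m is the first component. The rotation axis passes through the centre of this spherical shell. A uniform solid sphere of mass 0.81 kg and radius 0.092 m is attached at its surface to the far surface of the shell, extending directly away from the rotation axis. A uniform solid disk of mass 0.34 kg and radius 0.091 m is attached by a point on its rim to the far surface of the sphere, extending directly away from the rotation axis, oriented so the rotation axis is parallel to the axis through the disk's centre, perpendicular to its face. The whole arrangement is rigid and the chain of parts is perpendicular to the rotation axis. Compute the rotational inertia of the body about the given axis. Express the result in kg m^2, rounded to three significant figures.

0.428

Spherical shell: I_cm = (2/3)MR² = (2/3)(1.4)(0.36)² = 0.12096 kg m^2; axis through the centre, so I = 0.12096 kg m^2.
Solid sphere: I_cm = (2/5)MR² = (2/5)(0.81)(0.092)² = 0.0027423 kg m^2; centre at d = 0.36 + 0.092 = 0.452 m, so the parallel axis theorem gives I = 0.0027423 + (0.81)(0.452)² = 0.16823 kg m^2.
Solid disk: I_cm = (1/2)MR² = (1/2)(0.34)(0.091)² = 0.0014078 kg m^2; centre at d = 0.36 + 0.092 + 0.092 + 0.091 = 0.635 m, so the parallel axis theorem gives I = 0.0014078 + (0.34)(0.635)² = 0.1385 kg m^2.
Total I = 0.12096 + 0.16823 + 0.1385 = 0.42769 kg m^2.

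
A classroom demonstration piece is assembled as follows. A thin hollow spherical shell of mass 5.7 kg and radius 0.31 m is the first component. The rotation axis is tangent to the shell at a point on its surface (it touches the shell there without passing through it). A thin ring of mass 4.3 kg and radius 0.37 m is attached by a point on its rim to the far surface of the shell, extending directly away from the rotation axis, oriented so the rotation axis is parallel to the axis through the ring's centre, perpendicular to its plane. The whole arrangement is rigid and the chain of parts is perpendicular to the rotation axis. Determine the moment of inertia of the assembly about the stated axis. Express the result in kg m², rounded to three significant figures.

Spherical shell: I_cm = (2/3)MR² = (2/3)(5.7)(0.31)² = 0.36518 kg m²; centre at d = 0.31 m, so the parallel axis theorem gives I = 0.36518 + (5.7)(0.31)² = 0.91295 kg m².
Thin ring: I_cm = MR² = (4.3)(0.37)² = 0.58867 kg m²; centre at d = 0.31 + 0.31 + 0.37 = 0.99 m, so the parallel axis theorem gives I = 0.58867 + (4.3)(0.99)² = 4.8031 kg m².
Total I = 0.91295 + 4.8031 = 5.7161 kg m².

5.72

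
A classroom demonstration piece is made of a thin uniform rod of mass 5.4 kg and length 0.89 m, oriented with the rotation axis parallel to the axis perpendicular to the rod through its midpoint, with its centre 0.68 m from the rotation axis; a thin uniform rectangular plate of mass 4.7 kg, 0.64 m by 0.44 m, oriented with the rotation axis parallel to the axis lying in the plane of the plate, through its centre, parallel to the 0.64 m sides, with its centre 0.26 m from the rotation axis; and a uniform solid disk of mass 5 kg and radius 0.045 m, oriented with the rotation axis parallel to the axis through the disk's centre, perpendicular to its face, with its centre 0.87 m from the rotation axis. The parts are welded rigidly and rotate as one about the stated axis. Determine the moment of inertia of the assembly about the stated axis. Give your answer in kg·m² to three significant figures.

7.04

Thin rod: I_cm = (1/12)ML² = (1/12)(5.4)(0.89)² = 0.35645 kg·m²; centre at d = 0.68 m, so the parallel axis theorem gives I = 0.35645 + (5.4)(0.68)² = 2.8534 kg·m².
Rectangular plate: I_cm = (1/12)Mb² = (1/12)(4.7)(0.44)² = 0.075827 kg·m²; centre at d = 0.26 m, so the parallel axis theorem gives I = 0.075827 + (4.7)(0.26)² = 0.39355 kg·m².
Solid disk: I_cm = (1/2)MR² = (1/2)(5)(0.045)² = 0.0050625 kg·m²; centre at d = 0.87 m, so the parallel axis theorem gives I = 0.0050625 + (5)(0.87)² = 3.7896 kg·m².
Total I = 2.8534 + 0.39355 + 3.7896 = 7.0365 kg·m².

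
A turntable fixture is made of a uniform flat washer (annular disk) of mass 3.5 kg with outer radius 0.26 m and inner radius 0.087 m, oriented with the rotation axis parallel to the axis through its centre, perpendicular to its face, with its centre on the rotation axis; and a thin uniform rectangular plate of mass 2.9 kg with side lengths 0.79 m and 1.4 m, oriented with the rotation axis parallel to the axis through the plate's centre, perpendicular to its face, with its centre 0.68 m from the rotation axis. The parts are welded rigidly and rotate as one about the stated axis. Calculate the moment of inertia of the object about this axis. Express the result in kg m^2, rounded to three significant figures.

2.10

Annular disk: I_cm = (1/2)M(R²+r²) = (1/2)(3.5)[(0.26)² + (0.087)²] = 0.13155 kg m^2; axis through the centre, so I = 0.13155 kg m^2.
Rectangular plate: I_cm = (1/12)M(a²+b²) = (1/12)(2.9)[(0.79)² + (1.4)²] = 0.62449 kg m^2; centre at d = 0.68 m, so I = I_cm + Md² gives I = 0.62449 + (2.9)(0.68)² = 1.9655 kg m^2.
Total I = 0.13155 + 1.9655 = 2.097 kg m^2.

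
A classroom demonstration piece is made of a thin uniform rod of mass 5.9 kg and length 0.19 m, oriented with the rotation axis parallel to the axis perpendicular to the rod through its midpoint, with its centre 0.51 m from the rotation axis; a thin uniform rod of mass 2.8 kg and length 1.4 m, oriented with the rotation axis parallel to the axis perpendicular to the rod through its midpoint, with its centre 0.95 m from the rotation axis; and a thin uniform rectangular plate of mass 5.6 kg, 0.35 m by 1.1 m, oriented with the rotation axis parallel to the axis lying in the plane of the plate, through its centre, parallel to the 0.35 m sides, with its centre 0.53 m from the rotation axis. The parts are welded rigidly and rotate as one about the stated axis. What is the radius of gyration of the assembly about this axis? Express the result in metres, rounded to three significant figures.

Thin rod: I_cm = (1/12)ML² = (1/12)(5.9)(0.19)² = 0.017749 kg m^2; centre at d = 0.51 m, so the parallel axis theorem gives I = 0.017749 + (5.9)(0.51)² = 1.5523 kg m^2.
Thin rod: I_cm = (1/12)ML² = (1/12)(2.8)(1.4)² = 0.45733 kg m^2; centre at d = 0.95 m, so the parallel axis theorem gives I = 0.45733 + (2.8)(0.95)² = 2.9843 kg m^2.
Rectangular plate: I_cm = (1/12)Mb² = (1/12)(5.6)(1.1)² = 0.56467 kg m^2; centre at d = 0.53 m, so the parallel axis theorem gives I = 0.56467 + (5.6)(0.53)² = 2.1377 kg m^2.
Total I = 6.6744 kg m^2; total mass M = 14.3 kg.
k = √(I/M) = √(6.6744/14.3) = 0.68318 m.

0.683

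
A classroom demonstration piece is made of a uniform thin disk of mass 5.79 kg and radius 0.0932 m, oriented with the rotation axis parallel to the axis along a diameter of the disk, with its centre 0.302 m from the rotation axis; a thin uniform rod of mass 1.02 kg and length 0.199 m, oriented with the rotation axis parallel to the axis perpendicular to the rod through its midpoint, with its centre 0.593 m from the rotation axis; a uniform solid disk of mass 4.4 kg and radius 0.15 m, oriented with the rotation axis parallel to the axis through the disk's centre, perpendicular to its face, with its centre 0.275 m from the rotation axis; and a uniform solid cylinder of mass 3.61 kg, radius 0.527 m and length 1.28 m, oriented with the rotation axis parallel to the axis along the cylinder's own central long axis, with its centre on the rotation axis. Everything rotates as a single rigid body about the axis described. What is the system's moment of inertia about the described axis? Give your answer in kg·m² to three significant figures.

1.79

Thin disk: I_cm = (1/4)MR² = (1/4)(5.79)(0.0932)² = 0.012573 kg·m²; centre at d = 0.302 m, so I = I_cm + Md² gives I = 0.012573 + (5.79)(0.302)² = 0.54064 kg·m².
Thin rod: I_cm = (1/12)ML² = (1/12)(1.02)(0.199)² = 0.0033661 kg·m²; centre at d = 0.593 m, so I = I_cm + Md² gives I = 0.0033661 + (1.02)(0.593)² = 0.36205 kg·m².
Solid disk: I_cm = (1/2)MR² = (1/2)(4.4)(0.15)² = 0.0495 kg·m²; centre at d = 0.275 m, so I = I_cm + Md² gives I = 0.0495 + (4.4)(0.275)² = 0.38225 kg·m².
Solid cylinder: I_cm = (1/2)MR² = (1/2)(3.61)(0.527)² = 0.5013 kg·m²; axis through the centre, so I = 0.5013 kg·m².
Total I = 0.54064 + 0.36205 + 0.38225 + 0.5013 = 1.7862 kg·m².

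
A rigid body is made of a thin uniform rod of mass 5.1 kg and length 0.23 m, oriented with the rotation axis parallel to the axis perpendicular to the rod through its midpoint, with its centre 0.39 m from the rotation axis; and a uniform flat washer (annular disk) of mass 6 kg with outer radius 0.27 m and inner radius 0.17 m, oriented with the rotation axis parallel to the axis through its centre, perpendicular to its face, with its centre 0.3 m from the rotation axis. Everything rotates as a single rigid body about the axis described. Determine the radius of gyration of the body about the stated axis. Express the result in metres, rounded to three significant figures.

Thin rod: I_cm = (1/12)ML² = (1/12)(5.1)(0.23)² = 0.022482 kg m^2; centre at d = 0.39 m, so the parallel axis theorem gives I = 0.022482 + (5.1)(0.39)² = 0.79819 kg m^2.
Annular disk: I_cm = (1/2)M(R²+r²) = (1/2)(6)[(0.27)² + (0.17)²] = 0.3054 kg m^2; centre at d = 0.3 m, so the parallel axis theorem gives I = 0.3054 + (6)(0.3)² = 0.8454 kg m^2.
Total I = 1.6436 kg m^2; total mass M = 11.1 kg.
k = √(I/M) = √(1.6436/11.1) = 0.3848 m.

0.385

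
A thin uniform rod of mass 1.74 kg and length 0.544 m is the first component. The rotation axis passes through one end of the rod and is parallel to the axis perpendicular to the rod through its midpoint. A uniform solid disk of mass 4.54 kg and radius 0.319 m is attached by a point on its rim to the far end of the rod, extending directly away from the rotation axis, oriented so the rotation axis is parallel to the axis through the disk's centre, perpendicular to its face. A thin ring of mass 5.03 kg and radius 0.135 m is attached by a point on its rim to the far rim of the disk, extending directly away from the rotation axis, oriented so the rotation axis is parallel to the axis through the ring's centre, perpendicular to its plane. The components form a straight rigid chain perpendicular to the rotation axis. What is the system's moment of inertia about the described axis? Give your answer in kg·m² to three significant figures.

12.6

Thin rod: I_cm = (1/12)ML² = (1/12)(1.74)(0.544)² = 0.042911 kg·m²; centre at d = 0.272 m, so I = I_cm + Md² gives I = 0.042911 + (1.74)(0.272)² = 0.17164 kg·m².
Solid disk: I_cm = (1/2)MR² = (1/2)(4.54)(0.319)² = 0.231 kg·m²; centre at d = 0.272 + 0.272 + 0.319 = 0.863 m, so I = I_cm + Md² gives I = 0.231 + (4.54)(0.863)² = 3.6122 kg·m².
Thin ring: I_cm = MR² = (5.03)(0.135)² = 0.091672 kg·m²; centre at d = 0.272 + 0.272 + 0.319 + 0.319 + 0.135 = 1.317 m, so I = I_cm + Md² gives I = 0.091672 + (5.03)(1.317)² = 8.8162 kg·m².
Total I = 0.17164 + 3.6122 + 8.8162 = 12.6 kg·m².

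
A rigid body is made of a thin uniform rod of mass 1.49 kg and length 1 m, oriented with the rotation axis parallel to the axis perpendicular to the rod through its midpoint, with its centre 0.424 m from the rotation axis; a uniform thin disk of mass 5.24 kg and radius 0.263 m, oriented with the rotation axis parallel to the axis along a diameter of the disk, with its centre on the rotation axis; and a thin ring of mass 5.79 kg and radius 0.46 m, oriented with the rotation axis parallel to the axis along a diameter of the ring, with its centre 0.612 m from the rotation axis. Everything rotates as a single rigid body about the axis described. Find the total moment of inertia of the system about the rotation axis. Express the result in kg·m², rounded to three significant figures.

Thin rod: I_cm = (1/12)ML² = (1/12)(1.49)(1)² = 0.12417 kg·m²; centre at d = 0.424 m, so the parallel axis theorem gives I = 0.12417 + (1.49)(0.424)² = 0.39203 kg·m².
Thin disk: I_cm = (1/4)MR² = (1/4)(5.24)(0.263)² = 0.090611 kg·m²; axis through the centre, so I = 0.090611 kg·m².
Thin ring: I_cm = (1/2)MR² = (1/2)(5.79)(0.46)² = 0.61258 kg·m²; centre at d = 0.612 m, so the parallel axis theorem gives I = 0.61258 + (5.79)(0.612)² = 2.7812 kg·m².
Total I = 0.39203 + 0.090611 + 2.7812 = 3.2638 kg·m².

3.26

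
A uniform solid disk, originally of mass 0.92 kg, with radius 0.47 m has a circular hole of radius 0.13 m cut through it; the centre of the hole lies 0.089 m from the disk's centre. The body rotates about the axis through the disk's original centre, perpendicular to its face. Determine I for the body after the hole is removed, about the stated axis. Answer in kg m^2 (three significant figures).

Unpierced body about its centre: I₀ = (1/2)MR² = (1/2)(0.92)(0.47)² = 0.10161 kg m^2.
The removed disk has mass m = M·(r/R)² = (0.92)(0.13/0.47)² = 0.070385 kg (same uniform areal density).
Its moment of inertia about the rotation axis (parallel-axis theorem): I_hole = (1/2)mr² + md² = (1/2)(0.070385)(0.13)² + (0.070385)(0.089)² = 0.0011523 kg m^2.
Treating the hole as negative mass, I = I₀ − I_hole = 0.10161 − 0.0011523 = 0.10046 kg m^2.

0.100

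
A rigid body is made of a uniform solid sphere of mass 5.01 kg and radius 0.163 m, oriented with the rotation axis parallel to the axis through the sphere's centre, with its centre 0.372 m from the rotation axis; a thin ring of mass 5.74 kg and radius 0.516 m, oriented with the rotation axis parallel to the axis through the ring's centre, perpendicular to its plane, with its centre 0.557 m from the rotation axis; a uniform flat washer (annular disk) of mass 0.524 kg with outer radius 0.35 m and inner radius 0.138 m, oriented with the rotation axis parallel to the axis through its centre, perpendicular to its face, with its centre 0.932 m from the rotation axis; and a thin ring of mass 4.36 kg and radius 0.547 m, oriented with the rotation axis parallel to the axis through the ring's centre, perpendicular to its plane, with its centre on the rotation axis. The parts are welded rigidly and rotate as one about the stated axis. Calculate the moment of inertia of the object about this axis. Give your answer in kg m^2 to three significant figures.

5.85

Solid sphere: I_cm = (2/5)MR² = (2/5)(5.01)(0.163)² = 0.053244 kg m^2; centre at d = 0.372 m, so the parallel axis theorem gives I = 0.053244 + (5.01)(0.372)² = 0.74655 kg m^2.
Thin ring: I_cm = MR² = (5.74)(0.516)² = 1.5283 kg m^2; centre at d = 0.557 m, so the parallel axis theorem gives I = 1.5283 + (5.74)(0.557)² = 3.3091 kg m^2.
Annular disk: I_cm = (1/2)M(R²+r²) = (1/2)(0.524)[(0.35)² + (0.138)²] = 0.037085 kg m^2; centre at d = 0.932 m, so the parallel axis theorem gives I = 0.037085 + (0.524)(0.932)² = 0.49224 kg m^2.
Thin ring: I_cm = MR² = (4.36)(0.547)² = 1.3046 kg m^2; axis through the centre, so I = 1.3046 kg m^2.
Total I = 0.74655 + 3.3091 + 0.49224 + 1.3046 = 5.8525 kg m^2.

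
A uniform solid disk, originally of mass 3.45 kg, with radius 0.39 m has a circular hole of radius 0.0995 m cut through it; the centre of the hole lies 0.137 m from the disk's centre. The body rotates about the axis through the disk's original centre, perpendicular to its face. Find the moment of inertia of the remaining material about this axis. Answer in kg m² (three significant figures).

0.257

Unpierced body about its centre: I₀ = (1/2)MR² = (1/2)(3.45)(0.39)² = 0.26237 kg m².
The removed disk has mass m = M·(r/R)² = (3.45)(0.0995/0.39)² = 0.22456 kg (same uniform areal density).
Its moment of inertia about the rotation axis (parallel-axis theorem): I_hole = (1/2)mr² + md² = (1/2)(0.22456)(0.0995)² + (0.22456)(0.137)² = 0.0053264 kg m².
Treating the hole as negative mass, I = I₀ − I_hole = 0.26237 − 0.0053264 = 0.25705 kg m².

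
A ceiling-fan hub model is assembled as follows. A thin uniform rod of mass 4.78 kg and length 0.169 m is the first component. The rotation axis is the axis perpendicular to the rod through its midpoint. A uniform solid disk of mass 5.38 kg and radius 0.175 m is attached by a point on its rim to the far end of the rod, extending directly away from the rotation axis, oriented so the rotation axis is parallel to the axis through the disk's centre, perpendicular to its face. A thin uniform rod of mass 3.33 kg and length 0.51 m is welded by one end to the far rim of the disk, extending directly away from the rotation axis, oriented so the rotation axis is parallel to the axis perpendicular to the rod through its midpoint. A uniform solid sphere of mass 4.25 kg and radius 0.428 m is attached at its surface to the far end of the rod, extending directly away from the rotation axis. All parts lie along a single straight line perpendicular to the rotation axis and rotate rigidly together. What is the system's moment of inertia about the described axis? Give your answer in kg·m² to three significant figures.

Thin rod: I_cm = (1/12)ML² = (1/12)(4.78)(0.169)² = 0.011377 kg·m²; axis through the centre, so I = 0.011377 kg·m².
Solid disk: I_cm = (1/2)MR² = (1/2)(5.38)(0.175)² = 0.082381 kg·m²; centre at d = 0.0845 + 0.175 = 0.2595 m, so I = I_cm + Md² gives I = 0.082381 + (5.38)(0.2595)² = 0.44467 kg·m².
Thin rod: I_cm = (1/12)ML² = (1/12)(3.33)(0.51)² = 0.072178 kg·m²; centre at d = 0.0845 + 0.175 + 0.175 + 0.255 = 0.6895 m, so I = I_cm + Md² gives I = 0.072178 + (3.33)(0.6895)² = 1.6553 kg·m².
Solid sphere: I_cm = (2/5)MR² = (2/5)(4.25)(0.428)² = 0.31141 kg·m²; centre at d = 0.0845 + 0.175 + 0.175 + 0.255 + 0.255 + 0.428 = 1.3725 m, so I = I_cm + Md² gives I = 0.31141 + (4.25)(1.3725)² = 8.3174 kg·m².
Total I = 0.011377 + 0.44467 + 1.6553 + 8.3174 = 10.429 kg·m².

10.4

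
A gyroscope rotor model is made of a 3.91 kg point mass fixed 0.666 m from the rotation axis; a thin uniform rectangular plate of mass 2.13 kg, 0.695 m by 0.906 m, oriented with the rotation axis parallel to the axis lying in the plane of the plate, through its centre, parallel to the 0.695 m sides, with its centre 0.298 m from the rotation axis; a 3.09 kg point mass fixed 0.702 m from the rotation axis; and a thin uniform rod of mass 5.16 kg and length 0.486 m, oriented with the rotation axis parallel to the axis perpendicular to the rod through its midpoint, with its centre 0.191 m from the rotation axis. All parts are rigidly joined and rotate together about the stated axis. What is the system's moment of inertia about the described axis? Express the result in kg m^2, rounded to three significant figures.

3.88

Point mass: I_cm = 0; centre at d = 0.666 m, so the parallel axis theorem gives I = 0 + (3.91)(0.666)² = 1.7343 kg m^2.
Rectangular plate: I_cm = (1/12)Mb² = (1/12)(2.13)(0.906)² = 0.1457 kg m^2; centre at d = 0.298 m, so the parallel axis theorem gives I = 0.1457 + (2.13)(0.298)² = 0.33485 kg m^2.
Point mass: I_cm = 0; centre at d = 0.702 m, so the parallel axis theorem gives I = 0 + (3.09)(0.702)² = 1.5228 kg m^2.
Thin rod: I_cm = (1/12)ML² = (1/12)(5.16)(0.486)² = 0.10156 kg m^2; centre at d = 0.191 m, so the parallel axis theorem gives I = 0.10156 + (5.16)(0.191)² = 0.28981 kg m^2.
Total I = 1.7343 + 0.33485 + 1.5228 + 0.28981 = 3.8817 kg m^2.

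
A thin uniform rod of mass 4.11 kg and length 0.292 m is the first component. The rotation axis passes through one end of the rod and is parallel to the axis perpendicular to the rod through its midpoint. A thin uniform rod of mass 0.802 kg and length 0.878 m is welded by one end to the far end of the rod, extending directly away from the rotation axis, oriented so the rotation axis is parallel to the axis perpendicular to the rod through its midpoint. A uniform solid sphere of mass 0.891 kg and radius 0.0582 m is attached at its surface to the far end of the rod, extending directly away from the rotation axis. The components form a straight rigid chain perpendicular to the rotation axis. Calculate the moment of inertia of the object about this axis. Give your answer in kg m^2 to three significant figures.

Thin rod: I_cm = (1/12)ML² = (1/12)(4.11)(0.292)² = 0.029203 kg m^2; centre at d = 0.146 m, so the parallel axis theorem gives I = 0.029203 + (4.11)(0.146)² = 0.11681 kg m^2.
Thin rod: I_cm = (1/12)ML² = (1/12)(0.802)(0.878)² = 0.051521 kg m^2; centre at d = 0.146 + 0.146 + 0.439 = 0.731 m, so the parallel axis theorem gives I = 0.051521 + (0.802)(0.731)² = 0.48008 kg m^2.
Solid sphere: I_cm = (2/5)MR² = (2/5)(0.891)(0.0582)² = 0.0012072 kg m^2; centre at d = 0.146 + 0.146 + 0.439 + 0.439 + 0.0582 = 1.2282 m, so the parallel axis theorem gives I = 0.0012072 + (0.891)(1.2282)² = 1.3453 kg m^2.
Total I = 0.11681 + 0.48008 + 1.3453 = 1.9421 kg m^2.

1.94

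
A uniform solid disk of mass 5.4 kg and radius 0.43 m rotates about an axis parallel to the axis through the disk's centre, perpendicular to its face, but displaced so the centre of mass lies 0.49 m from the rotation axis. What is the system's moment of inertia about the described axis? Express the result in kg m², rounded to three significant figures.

1.80

I_cm = (1/2)MR² = (1/2)(5.4)(0.43)² = 0.49923 kg m²; centre at d = 0.49 m, so the parallel axis theorem gives I = 0.49923 + (5.4)(0.49)² = 1.7958 kg m².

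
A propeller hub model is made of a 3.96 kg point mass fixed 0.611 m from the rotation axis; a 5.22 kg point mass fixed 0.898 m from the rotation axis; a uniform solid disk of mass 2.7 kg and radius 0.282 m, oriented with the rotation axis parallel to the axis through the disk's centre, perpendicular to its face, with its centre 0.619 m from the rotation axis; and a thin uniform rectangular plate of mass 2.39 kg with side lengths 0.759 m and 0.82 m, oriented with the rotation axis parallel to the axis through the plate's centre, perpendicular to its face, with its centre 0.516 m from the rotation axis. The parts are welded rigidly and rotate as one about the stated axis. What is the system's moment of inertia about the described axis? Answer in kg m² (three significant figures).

7.71

Point mass: I_cm = 0; centre at d = 0.611 m, so I = I_cm + Md² gives I = 0 + (3.96)(0.611)² = 1.4784 kg m².
Point mass: I_cm = 0; centre at d = 0.898 m, so I = I_cm + Md² gives I = 0 + (5.22)(0.898)² = 4.2094 kg m².
Solid disk: I_cm = (1/2)MR² = (1/2)(2.7)(0.282)² = 0.10736 kg m²; centre at d = 0.619 m, so I = I_cm + Md² gives I = 0.10736 + (2.7)(0.619)² = 1.1419 kg m².
Rectangular plate: I_cm = (1/12)M(a²+b²) = (1/12)(2.39)[(0.759)² + (0.82)²] = 0.24866 kg m²; centre at d = 0.516 m, so I = I_cm + Md² gives I = 0.24866 + (2.39)(0.516)² = 0.88501 kg m².
Total I = 1.4784 + 4.2094 + 1.1419 + 0.88501 = 7.7147 kg m².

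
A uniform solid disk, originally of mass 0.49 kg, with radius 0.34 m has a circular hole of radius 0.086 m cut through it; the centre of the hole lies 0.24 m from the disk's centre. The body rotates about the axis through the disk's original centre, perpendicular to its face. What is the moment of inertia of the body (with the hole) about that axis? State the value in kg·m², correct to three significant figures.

0.0264

Unpierced body about its centre: I₀ = (1/2)MR² = (1/2)(0.49)(0.34)² = 0.028322 kg·m².
The removed disk has mass m = M·(r/R)² = (0.49)(0.086/0.34)² = 0.03135 kg (same uniform areal density).
Its moment of inertia about the rotation axis (parallel-axis theorem): I_hole = (1/2)mr² + md² = (1/2)(0.03135)(0.086)² + (0.03135)(0.24)² = 0.0019217 kg·m².
Treating the hole as negative mass, I = I₀ − I_hole = 0.028322 − 0.0019217 = 0.0264 kg·m².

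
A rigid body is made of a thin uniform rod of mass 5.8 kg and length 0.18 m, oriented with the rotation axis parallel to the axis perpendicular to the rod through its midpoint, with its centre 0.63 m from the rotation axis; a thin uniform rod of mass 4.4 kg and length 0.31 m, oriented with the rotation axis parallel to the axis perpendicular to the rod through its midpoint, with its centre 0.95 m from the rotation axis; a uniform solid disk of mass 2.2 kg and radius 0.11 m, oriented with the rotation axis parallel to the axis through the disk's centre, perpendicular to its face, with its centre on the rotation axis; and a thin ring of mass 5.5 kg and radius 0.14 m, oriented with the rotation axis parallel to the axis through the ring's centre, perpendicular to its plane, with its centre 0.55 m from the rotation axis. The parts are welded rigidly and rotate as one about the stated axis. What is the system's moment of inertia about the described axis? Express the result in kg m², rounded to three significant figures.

8.11

Thin rod: I_cm = (1/12)ML² = (1/12)(5.8)(0.18)² = 0.01566 kg m²; centre at d = 0.63 m, so I = I_cm + Md² gives I = 0.01566 + (5.8)(0.63)² = 2.3177 kg m².
Thin rod: I_cm = (1/12)ML² = (1/12)(4.4)(0.31)² = 0.035237 kg m²; centre at d = 0.95 m, so I = I_cm + Md² gives I = 0.035237 + (4.4)(0.95)² = 4.0062 kg m².
Solid disk: I_cm = (1/2)MR² = (1/2)(2.2)(0.11)² = 0.01331 kg m²; axis through the centre, so I = 0.01331 kg m².
Thin ring: I_cm = MR² = (5.5)(0.14)² = 0.1078 kg m²; centre at d = 0.55 m, so I = I_cm + Md² gives I = 0.1078 + (5.5)(0.55)² = 1.7716 kg m².
Total I = 2.3177 + 4.0062 + 0.01331 + 1.7716 = 8.1088 kg m².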